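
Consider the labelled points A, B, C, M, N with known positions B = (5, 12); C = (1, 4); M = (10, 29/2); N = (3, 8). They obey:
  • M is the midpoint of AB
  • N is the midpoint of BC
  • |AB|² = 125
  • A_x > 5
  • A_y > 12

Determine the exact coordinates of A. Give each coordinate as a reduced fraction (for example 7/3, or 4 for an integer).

A = (15, 17)

1. A_x = 15  [A = 2·M−B = 2·(10, 29/2)−(5, 12)]
2. A_y = 17  [A = 2·M−B = 2·(10, 29/2)−(5, 12)]
   so A = (15, 17)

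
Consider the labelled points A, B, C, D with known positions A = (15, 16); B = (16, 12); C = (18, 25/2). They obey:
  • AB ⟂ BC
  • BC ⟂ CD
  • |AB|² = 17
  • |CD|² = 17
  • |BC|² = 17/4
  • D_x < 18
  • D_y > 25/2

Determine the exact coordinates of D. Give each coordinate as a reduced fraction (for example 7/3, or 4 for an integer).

D = (17, 33/2)

1. D_x = 17  [[BC ⟂ CD ⇒ 2x+1/2y-169/4=0] ∩ [|D−(18, 25/2)|²=17]]
2. D_y = 33/2  [[BC ⟂ CD ⇒ 2x+1/2y-169/4=0] ∩ [|D−(18, 25/2)|²=17]]
   so D = (17, 33/2)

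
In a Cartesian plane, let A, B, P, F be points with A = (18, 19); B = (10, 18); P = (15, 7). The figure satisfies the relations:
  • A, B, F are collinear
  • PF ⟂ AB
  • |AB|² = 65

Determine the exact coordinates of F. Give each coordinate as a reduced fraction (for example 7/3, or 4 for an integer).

1. F_x = 882/65  [[A, B, F are collinear ⇒ 1x-8y+134=0] ∩ [PF ⟂ AB ⇒ -8x-1y+127=0]]
2. F_y = 1199/65  [[A, B, F are collinear ⇒ 1x-8y+134=0] ∩ [PF ⟂ AB ⇒ -8x-1y+127=0]]
   so F = (882/65, 1199/65)

F = (882/65, 1199/65)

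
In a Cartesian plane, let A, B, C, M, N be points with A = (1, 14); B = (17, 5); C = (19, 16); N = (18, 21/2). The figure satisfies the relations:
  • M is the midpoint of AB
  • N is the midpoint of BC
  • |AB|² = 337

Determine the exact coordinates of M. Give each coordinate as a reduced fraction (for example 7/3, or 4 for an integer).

M = (9, 19/2)

1. M_x = 9  [2·M = A+B = (1, 14)+(17, 5)]
2. M_y = 19/2  [2·M = A+B = (1, 14)+(17, 5)]
   so M = (9, 19/2)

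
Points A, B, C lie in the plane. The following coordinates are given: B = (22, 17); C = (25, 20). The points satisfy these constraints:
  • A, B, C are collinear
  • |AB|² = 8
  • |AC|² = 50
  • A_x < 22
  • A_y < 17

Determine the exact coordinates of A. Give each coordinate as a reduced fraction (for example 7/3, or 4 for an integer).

A = (20, 15)

1. A_x = 20  [[A, B, C are collinear ⇒ -3x+3y+15=0] ∩ [|A−(22, 17)|²=8]]
2. A_y = 15  [[A, B, C are collinear ⇒ -3x+3y+15=0] ∩ [|A−(22, 17)|²=8]]
   so A = (20, 15)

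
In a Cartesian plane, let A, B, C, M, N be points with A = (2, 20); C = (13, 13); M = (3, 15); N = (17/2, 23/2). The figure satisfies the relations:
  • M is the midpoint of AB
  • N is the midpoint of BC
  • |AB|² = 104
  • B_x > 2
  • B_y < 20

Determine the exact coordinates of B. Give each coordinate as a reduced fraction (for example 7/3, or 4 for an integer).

B = (4, 10)

1. B_x = 4  [B = 2·M−A = 2·(3, 15)−(2, 20)]
2. B_y = 10  [B = 2·M−A = 2·(3, 15)−(2, 20)]
   so B = (4, 10)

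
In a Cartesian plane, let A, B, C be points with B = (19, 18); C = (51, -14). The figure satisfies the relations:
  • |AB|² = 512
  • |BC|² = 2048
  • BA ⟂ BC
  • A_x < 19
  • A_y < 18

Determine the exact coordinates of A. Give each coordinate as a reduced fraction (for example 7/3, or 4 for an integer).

1. A_x = 3  [[BA ⟂ BC ⇒ 32x-32y-32=0] ∩ [|A−(19, 18)|²=512]]
2. A_y = 2  [[BA ⟂ BC ⇒ 32x-32y-32=0] ∩ [|A−(19, 18)|²=512]]
   so A = (3, 2)

A = (3, 2)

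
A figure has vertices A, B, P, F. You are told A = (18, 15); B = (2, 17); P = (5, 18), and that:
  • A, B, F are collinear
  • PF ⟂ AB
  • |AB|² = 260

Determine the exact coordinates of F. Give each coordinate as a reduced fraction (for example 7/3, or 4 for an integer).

F = (314/65, 1082/65)

1. F_x = 314/65  [[A, B, F are collinear ⇒ -2x-16y+276=0] ∩ [PF ⟂ AB ⇒ -16x+2y+44=0]]
2. F_y = 1082/65  [[A, B, F are collinear ⇒ -2x-16y+276=0] ∩ [PF ⟂ AB ⇒ -16x+2y+44=0]]
   so F = (314/65, 1082/65)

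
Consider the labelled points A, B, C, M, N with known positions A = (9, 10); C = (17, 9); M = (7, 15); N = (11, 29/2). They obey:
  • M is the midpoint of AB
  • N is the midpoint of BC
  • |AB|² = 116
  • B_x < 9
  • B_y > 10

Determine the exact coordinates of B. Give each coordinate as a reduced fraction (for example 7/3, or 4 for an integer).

1. B_x = 5  [B = 2·M−A = 2·(7, 15)−(9, 10)]
2. B_y = 20  [B = 2·M−A = 2·(7, 15)−(9, 10)]
   so B = (5, 20)

B = (5, 20)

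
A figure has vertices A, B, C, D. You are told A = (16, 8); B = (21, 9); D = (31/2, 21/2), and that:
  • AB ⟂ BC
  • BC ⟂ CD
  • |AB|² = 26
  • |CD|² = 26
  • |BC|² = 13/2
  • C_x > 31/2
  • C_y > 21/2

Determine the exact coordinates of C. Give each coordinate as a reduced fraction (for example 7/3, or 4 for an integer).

1. C_x = 41/2  [[AB ⟂ BC ⇒ 5x+1y-114=0] ∩ [|C−(31/2, 21/2)|²=26]]
2. C_y = 23/2  [[AB ⟂ BC ⇒ 5x+1y-114=0] ∩ [|C−(31/2, 21/2)|²=26]]
   so C = (41/2, 23/2)

C = (41/2, 23/2)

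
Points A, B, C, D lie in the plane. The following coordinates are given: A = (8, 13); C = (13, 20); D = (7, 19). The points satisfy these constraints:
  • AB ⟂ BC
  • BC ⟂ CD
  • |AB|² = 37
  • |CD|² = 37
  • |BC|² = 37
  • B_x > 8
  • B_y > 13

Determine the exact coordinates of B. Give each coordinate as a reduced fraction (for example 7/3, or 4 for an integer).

B = (14, 14)

1. B_x = 14  [[BC ⟂ CD ⇒ 6x+1y-98=0] ∩ [|B−(8, 13)|²=37]]
2. B_y = 14  [[BC ⟂ CD ⇒ 6x+1y-98=0] ∩ [|B−(8, 13)|²=37]]
   so B = (14, 14)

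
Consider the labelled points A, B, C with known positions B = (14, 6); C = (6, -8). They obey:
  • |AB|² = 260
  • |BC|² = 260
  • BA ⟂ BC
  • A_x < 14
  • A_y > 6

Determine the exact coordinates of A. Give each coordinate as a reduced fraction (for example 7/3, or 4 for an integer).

1. A_x = 0  [[BA ⟂ BC ⇒ -8x-14y+196=0] ∩ [|A−(14, 6)|²=260]]
2. A_y = 14  [[BA ⟂ BC ⇒ -8x-14y+196=0] ∩ [|A−(14, 6)|²=260]]
   so A = (0, 14)

A = (0, 14)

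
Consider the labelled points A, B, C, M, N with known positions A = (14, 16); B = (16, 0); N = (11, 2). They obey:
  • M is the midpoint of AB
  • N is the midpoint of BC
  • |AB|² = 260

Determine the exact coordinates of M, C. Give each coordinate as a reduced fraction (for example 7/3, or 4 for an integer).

M = (15, 8)
C = (6, 4)

1. M_x = 15  [2·M = A+B = (14, 16)+(16, 0)]
2. M_y = 8  [2·M = A+B = (14, 16)+(16, 0)]
   so M = (15, 8)
3. C_x = 6  [C = 2·N−B = 2·(11, 2)−(16, 0)]
4. C_y = 4  [C = 2·N−B = 2·(11, 2)−(16, 0)]
   so C = (6, 4)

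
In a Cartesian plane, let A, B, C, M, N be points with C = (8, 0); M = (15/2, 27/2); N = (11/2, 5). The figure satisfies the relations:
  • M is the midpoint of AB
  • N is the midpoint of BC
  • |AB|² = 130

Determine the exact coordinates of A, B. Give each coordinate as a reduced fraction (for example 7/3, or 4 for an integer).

A = (12, 17)
B = (3, 10)

1. B_x = 3  [B = 2·N−C = 2·(11/2, 5)−(8, 0)]
2. B_y = 10  [B = 2·N−C = 2·(11/2, 5)−(8, 0)]
   so B = (3, 10)
3. A_x = 12  [A = 2·M−B = 2·(15/2, 27/2)−(3, 10)]
4. A_y = 17  [A = 2·M−B = 2·(15/2, 27/2)−(3, 10)]
   so A = (12, 17)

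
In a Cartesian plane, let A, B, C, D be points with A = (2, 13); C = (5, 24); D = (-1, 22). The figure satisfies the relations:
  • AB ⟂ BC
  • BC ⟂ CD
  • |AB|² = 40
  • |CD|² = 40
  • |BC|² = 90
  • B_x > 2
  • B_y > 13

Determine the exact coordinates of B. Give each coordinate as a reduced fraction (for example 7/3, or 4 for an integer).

B = (8, 15)

1. B_x = 8  [[BC ⟂ CD ⇒ 6x+2y-78=0] ∩ [|B−(2, 13)|²=40]]
2. B_y = 15  [[BC ⟂ CD ⇒ 6x+2y-78=0] ∩ [|B−(2, 13)|²=40]]
   so B = (8, 15)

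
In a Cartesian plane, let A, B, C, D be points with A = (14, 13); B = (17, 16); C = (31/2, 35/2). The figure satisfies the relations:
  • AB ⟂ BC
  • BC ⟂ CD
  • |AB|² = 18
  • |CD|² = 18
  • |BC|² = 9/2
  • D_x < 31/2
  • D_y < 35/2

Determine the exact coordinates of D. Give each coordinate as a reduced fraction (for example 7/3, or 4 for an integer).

D = (25/2, 29/2)

1. D_x = 25/2  [[BC ⟂ CD ⇒ -3/2x+3/2y-3=0] ∩ [|D−(31/2, 35/2)|²=18]]
2. D_y = 29/2  [[BC ⟂ CD ⇒ -3/2x+3/2y-3=0] ∩ [|D−(31/2, 35/2)|²=18]]
   so D = (25/2, 29/2)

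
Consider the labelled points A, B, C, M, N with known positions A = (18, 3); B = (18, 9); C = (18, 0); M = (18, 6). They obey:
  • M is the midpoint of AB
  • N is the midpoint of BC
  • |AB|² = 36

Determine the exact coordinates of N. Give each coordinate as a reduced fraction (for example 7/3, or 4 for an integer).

1. N_x = 18  [2·N = B+C = (18, 9)+(18, 0)]
2. N_y = 9/2  [2·N = B+C = (18, 9)+(18, 0)]
   so N = (18, 9/2)

N = (18, 9/2)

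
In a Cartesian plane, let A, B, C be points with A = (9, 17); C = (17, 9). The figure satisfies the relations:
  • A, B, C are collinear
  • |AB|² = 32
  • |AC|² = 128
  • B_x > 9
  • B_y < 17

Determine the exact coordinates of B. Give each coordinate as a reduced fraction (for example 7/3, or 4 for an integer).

1. B_x = 13  [[A, B, C are collinear ⇒ -8x-8y+208=0] ∩ [|B−(9, 17)|²=32]]
2. B_y = 13  [[A, B, C are collinear ⇒ -8x-8y+208=0] ∩ [|B−(9, 17)|²=32]]
   so B = (13, 13)

B = (13, 13)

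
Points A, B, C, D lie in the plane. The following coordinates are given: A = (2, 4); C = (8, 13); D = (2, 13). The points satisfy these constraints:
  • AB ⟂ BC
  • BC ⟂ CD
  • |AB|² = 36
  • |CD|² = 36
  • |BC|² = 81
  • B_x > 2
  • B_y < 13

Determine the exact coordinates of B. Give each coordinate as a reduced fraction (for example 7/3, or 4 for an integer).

B = (8, 4)

1. B_x = 8  [[BC ⟂ CD ⇒ 6x-48=0] ∩ [|B−(2, 4)|²=36]]
2. B_y = 4  [[BC ⟂ CD ⇒ 6x-48=0] ∩ [|B−(2, 4)|²=36]]
   so B = (8, 4)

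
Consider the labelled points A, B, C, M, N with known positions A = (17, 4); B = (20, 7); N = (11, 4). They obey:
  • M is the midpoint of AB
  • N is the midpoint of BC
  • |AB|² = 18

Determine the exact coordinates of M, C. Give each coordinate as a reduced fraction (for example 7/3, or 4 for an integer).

1. M_x = 37/2  [2·M = A+B = (17, 4)+(20, 7)]
2. M_y = 11/2  [2·M = A+B = (17, 4)+(20, 7)]
   so M = (37/2, 11/2)
3. C_x = 2  [C = 2·N−B = 2·(11, 4)−(20, 7)]
4. C_y = 1  [C = 2·N−B = 2·(11, 4)−(20, 7)]
   so C = (2, 1)

M = (37/2, 11/2)
C = (2, 1)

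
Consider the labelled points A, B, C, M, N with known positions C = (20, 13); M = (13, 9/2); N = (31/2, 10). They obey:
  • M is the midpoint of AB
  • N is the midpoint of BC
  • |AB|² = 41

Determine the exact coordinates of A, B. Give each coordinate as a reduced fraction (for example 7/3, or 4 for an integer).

A = (15, 2)
B = (11, 7)

1. B_x = 11  [B = 2·N−C = 2·(31/2, 10)−(20, 13)]
2. B_y = 7  [B = 2·N−C = 2·(31/2, 10)−(20, 13)]
   so B = (11, 7)
3. A_x = 15  [A = 2·M−B = 2·(13, 9/2)−(11, 7)]
4. A_y = 2  [A = 2·M−B = 2·(13, 9/2)−(11, 7)]
   so A = (15, 2)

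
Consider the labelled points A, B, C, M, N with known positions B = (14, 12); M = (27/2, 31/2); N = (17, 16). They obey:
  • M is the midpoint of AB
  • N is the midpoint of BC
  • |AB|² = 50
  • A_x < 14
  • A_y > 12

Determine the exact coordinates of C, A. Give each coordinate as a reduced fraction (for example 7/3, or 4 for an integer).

C = (20, 20)
A = (13, 19)

1. A_x = 13  [A = 2·M−B = 2·(27/2, 31/2)−(14, 12)]
2. A_y = 19  [A = 2·M−B = 2·(27/2, 31/2)−(14, 12)]
   so A = (13, 19)
3. C_x = 20  [C = 2·N−B = 2·(17, 16)−(14, 12)]
4. C_y = 20  [C = 2·N−B = 2·(17, 16)−(14, 12)]
   so C = (20, 20)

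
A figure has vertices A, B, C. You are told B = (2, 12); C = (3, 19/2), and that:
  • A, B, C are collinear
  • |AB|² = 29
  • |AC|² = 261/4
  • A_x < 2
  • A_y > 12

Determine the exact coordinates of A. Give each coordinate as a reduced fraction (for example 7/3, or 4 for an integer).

1. A_x = 0  [[A, B, C are collinear ⇒ 5/2x+1y-17=0] ∩ [|A−(2, 12)|²=29]]
2. A_y = 17  [[A, B, C are collinear ⇒ 5/2x+1y-17=0] ∩ [|A−(2, 12)|²=29]]
   so A = (0, 17)

A = (0, 17)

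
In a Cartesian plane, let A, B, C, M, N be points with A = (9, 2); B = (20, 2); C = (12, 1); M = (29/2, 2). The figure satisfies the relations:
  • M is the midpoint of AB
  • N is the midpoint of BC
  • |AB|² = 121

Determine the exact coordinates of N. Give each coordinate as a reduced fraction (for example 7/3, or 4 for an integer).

N = (16, 3/2)

1. N_x = 16  [2·N = B+C = (20, 2)+(12, 1)]
2. N_y = 3/2  [2·N = B+C = (20, 2)+(12, 1)]
   so N = (16, 3/2)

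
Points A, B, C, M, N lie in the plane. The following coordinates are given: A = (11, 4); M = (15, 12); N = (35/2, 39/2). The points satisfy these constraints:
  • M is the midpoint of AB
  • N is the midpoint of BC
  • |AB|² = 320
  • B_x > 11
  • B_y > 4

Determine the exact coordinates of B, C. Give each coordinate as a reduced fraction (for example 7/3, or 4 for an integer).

1. B_x = 19  [B = 2·M−A = 2·(15, 12)−(11, 4)]
2. B_y = 20  [B = 2·M−A = 2·(15, 12)−(11, 4)]
   so B = (19, 20)
3. C_x = 16  [C = 2·N−B = 2·(35/2, 39/2)−(19, 20)]
4. C_y = 19  [C = 2·N−B = 2·(35/2, 39/2)−(19, 20)]
   so C = (16, 19)

B = (19, 20)
C = (16, 19)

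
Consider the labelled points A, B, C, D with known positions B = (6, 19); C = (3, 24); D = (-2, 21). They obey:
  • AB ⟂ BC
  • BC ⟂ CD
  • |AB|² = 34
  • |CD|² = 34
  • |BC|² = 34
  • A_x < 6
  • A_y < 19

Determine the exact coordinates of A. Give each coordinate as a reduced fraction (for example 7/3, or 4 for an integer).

A = (1, 16)

1. A_x = 1  [[AB ⟂ BC ⇒ 3x-5y+77=0] ∩ [|A−(6, 19)|²=34]]
2. A_y = 16  [[AB ⟂ BC ⇒ 3x-5y+77=0] ∩ [|A−(6, 19)|²=34]]
   so A = (1, 16)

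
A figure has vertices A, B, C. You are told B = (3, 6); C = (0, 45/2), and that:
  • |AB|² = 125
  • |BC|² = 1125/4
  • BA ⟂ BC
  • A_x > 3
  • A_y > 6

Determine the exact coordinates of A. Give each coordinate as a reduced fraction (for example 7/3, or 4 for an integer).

A = (14, 8)

1. A_x = 14  [[BA ⟂ BC ⇒ -3x+33/2y-90=0] ∩ [|A−(3, 6)|²=125]]
2. A_y = 8  [[BA ⟂ BC ⇒ -3x+33/2y-90=0] ∩ [|A−(3, 6)|²=125]]
   so A = (14, 8)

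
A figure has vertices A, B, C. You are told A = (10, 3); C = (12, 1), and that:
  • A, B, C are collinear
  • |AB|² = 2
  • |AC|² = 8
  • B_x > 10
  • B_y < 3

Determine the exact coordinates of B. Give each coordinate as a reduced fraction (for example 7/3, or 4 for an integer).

B = (11, 2)

1. B_x = 11  [[A, B, C are collinear ⇒ -2x-2y+26=0] ∩ [|B−(10, 3)|²=2]]
2. B_y = 2  [[A, B, C are collinear ⇒ -2x-2y+26=0] ∩ [|B−(10, 3)|²=2]]
   so B = (11, 2)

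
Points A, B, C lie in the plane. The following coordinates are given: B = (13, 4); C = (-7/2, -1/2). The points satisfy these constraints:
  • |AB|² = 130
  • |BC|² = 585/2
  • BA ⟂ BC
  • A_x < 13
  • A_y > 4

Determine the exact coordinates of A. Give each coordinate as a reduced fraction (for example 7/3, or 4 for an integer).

A = (10, 15)

1. A_x = 10  [[BA ⟂ BC ⇒ -33/2x-9/2y+465/2=0] ∩ [|A−(13, 4)|²=130]]
2. A_y = 15  [[BA ⟂ BC ⇒ -33/2x-9/2y+465/2=0] ∩ [|A−(13, 4)|²=130]]
   so A = (10, 15)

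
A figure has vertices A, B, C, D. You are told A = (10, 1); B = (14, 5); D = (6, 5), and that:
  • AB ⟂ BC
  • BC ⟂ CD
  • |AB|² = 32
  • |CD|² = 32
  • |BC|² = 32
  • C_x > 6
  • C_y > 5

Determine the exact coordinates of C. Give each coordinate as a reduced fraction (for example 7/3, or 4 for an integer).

C = (10, 9)

1. C_x = 10  [[AB ⟂ BC ⇒ 4x+4y-76=0] ∩ [|C−(6, 5)|²=32]]
2. C_y = 9  [[AB ⟂ BC ⇒ 4x+4y-76=0] ∩ [|C−(6, 5)|²=32]]
   so C = (10, 9)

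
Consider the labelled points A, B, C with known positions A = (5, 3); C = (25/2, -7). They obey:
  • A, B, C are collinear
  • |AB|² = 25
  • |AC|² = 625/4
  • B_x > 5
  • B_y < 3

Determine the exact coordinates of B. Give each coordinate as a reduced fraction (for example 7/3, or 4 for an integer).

1. B_x = 8  [[A, B, C are collinear ⇒ -10x-15/2y+145/2=0] ∩ [|B−(5, 3)|²=25]]
2. B_y = -1  [[A, B, C are collinear ⇒ -10x-15/2y+145/2=0] ∩ [|B−(5, 3)|²=25]]
   so B = (8, -1)

B = (8, -1)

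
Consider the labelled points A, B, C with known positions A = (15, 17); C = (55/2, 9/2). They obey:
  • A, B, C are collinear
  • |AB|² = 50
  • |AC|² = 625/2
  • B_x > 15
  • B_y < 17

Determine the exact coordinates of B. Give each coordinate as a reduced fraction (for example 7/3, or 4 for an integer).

1. B_x = 20  [[A, B, C are collinear ⇒ -25/2x-25/2y+400=0] ∩ [|B−(15, 17)|²=50]]
2. B_y = 12  [[A, B, C are collinear ⇒ -25/2x-25/2y+400=0] ∩ [|B−(15, 17)|²=50]]
   so B = (20, 12)

B = (20, 12)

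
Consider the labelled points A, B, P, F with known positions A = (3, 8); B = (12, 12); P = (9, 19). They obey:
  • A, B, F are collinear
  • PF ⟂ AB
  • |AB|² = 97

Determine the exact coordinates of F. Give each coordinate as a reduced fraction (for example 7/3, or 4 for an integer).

1. F_x = 1173/97  [[A, B, F are collinear ⇒ -4x+9y-60=0] ∩ [PF ⟂ AB ⇒ 9x+4y-157=0]]
2. F_y = 1168/97  [[A, B, F are collinear ⇒ -4x+9y-60=0] ∩ [PF ⟂ AB ⇒ 9x+4y-157=0]]
   so F = (1173/97, 1168/97)

F = (1173/97, 1168/97)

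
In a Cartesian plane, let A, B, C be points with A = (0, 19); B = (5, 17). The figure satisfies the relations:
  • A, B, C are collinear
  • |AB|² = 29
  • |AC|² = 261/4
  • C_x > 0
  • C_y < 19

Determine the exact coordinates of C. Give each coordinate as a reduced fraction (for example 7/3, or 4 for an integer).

1. C_x = 15/2  [[A, B, C are collinear ⇒ 2x+5y-95=0] ∩ [|C−(0, 19)|²=261/4]]
2. C_y = 16  [[A, B, C are collinear ⇒ 2x+5y-95=0] ∩ [|C−(0, 19)|²=261/4]]
   so C = (15/2, 16)

C = (15/2, 16)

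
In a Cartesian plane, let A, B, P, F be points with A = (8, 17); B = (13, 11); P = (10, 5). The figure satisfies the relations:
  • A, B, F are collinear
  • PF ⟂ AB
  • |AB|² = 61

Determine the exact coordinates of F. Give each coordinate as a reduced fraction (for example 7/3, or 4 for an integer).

F = (898/61, 545/61)

1. F_x = 898/61  [[A, B, F are collinear ⇒ 6x+5y-133=0] ∩ [PF ⟂ AB ⇒ 5x-6y-20=0]]
2. F_y = 545/61  [[A, B, F are collinear ⇒ 6x+5y-133=0] ∩ [PF ⟂ AB ⇒ 5x-6y-20=0]]
   so F = (898/61, 545/61)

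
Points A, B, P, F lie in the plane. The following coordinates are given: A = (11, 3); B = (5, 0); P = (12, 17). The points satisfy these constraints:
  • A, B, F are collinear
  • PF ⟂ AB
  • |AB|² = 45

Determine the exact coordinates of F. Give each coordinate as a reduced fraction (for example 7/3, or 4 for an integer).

F = (87/5, 31/5)

1. F_x = 87/5  [[A, B, F are collinear ⇒ 3x-6y-15=0] ∩ [PF ⟂ AB ⇒ -6x-3y+123=0]]
2. F_y = 31/5  [[A, B, F are collinear ⇒ 3x-6y-15=0] ∩ [PF ⟂ AB ⇒ -6x-3y+123=0]]
   so F = (87/5, 31/5)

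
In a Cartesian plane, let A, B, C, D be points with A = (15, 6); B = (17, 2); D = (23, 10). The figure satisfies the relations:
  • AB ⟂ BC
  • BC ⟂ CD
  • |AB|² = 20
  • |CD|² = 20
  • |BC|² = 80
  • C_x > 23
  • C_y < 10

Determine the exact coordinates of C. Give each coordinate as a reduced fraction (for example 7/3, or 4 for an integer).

1. C_x = 25  [[AB ⟂ BC ⇒ 2x-4y-26=0] ∩ [|C−(23, 10)|²=20]]
2. C_y = 6  [[AB ⟂ BC ⇒ 2x-4y-26=0] ∩ [|C−(23, 10)|²=20]]
   so C = (25, 6)

C = (25, 6)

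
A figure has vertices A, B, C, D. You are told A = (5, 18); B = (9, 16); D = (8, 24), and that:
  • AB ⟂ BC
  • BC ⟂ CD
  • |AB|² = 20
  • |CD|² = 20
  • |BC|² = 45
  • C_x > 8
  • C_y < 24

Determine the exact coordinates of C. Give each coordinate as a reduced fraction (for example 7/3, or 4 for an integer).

C = (12, 22)

1. C_x = 12  [[AB ⟂ BC ⇒ 4x-2y-4=0] ∩ [|C−(8, 24)|²=20]]
2. C_y = 22  [[AB ⟂ BC ⇒ 4x-2y-4=0] ∩ [|C−(8, 24)|²=20]]
   so C = (12, 22)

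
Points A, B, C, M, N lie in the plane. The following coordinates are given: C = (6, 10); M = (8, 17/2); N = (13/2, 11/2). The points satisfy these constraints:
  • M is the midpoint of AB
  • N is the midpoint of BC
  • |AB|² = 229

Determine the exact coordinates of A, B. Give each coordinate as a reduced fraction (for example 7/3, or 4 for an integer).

A = (9, 16)
B = (7, 1)

1. B_x = 7  [B = 2·N−C = 2·(13/2, 11/2)−(6, 10)]
2. B_y = 1  [B = 2·N−C = 2·(13/2, 11/2)−(6, 10)]
   so B = (7, 1)
3. A_x = 9  [A = 2·M−B = 2·(8, 17/2)−(7, 1)]
4. A_y = 16  [A = 2·M−B = 2·(8, 17/2)−(7, 1)]
   so A = (9, 16)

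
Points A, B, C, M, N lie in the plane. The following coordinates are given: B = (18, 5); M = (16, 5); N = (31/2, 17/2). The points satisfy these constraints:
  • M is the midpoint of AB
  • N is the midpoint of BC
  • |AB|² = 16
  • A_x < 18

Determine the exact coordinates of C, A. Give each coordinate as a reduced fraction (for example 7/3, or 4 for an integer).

C = (13, 12)
A = (14, 5)

1. A_x = 14  [A = 2·M−B = 2·(16, 5)−(18, 5)]
2. A_y = 5  [A = 2·M−B = 2·(16, 5)−(18, 5)]
   so A = (14, 5)
3. C_x = 13  [C = 2·N−B = 2·(31/2, 17/2)−(18, 5)]
4. C_y = 12  [C = 2·N−B = 2·(31/2, 17/2)−(18, 5)]
   so C = (13, 12)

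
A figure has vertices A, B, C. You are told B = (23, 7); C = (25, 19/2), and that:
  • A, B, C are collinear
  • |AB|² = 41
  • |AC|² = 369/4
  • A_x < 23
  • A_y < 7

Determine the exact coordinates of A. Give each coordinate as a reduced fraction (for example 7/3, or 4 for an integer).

1. A_x = 19  [[A, B, C are collinear ⇒ -5/2x+2y+87/2=0] ∩ [|A−(23, 7)|²=41]]
2. A_y = 2  [[A, B, C are collinear ⇒ -5/2x+2y+87/2=0] ∩ [|A−(23, 7)|²=41]]
   so A = (19, 2)

A = (19, 2)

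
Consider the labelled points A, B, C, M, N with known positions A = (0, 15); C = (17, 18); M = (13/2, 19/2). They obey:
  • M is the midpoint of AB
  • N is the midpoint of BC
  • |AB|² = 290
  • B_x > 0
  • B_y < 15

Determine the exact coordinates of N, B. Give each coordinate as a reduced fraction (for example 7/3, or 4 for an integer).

1. B_x = 13  [B = 2·M−A = 2·(13/2, 19/2)−(0, 15)]
2. B_y = 4  [B = 2·M−A = 2·(13/2, 19/2)−(0, 15)]
   so B = (13, 4)
3. N_x = 15  [2·N = B+C = (13, 4)+(17, 18)]
4. N_y = 11  [2·N = B+C = (13, 4)+(17, 18)]
   so N = (15, 11)

N = (15, 11)
B = (13, 4)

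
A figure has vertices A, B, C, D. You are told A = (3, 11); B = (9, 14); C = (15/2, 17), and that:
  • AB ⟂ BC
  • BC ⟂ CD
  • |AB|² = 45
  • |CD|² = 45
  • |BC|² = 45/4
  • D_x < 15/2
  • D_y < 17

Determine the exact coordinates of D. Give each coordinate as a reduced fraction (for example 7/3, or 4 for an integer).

1. D_x = 3/2  [[BC ⟂ CD ⇒ -3/2x+3y-159/4=0] ∩ [|D−(15/2, 17)|²=45]]
2. D_y = 14  [[BC ⟂ CD ⇒ -3/2x+3y-159/4=0] ∩ [|D−(15/2, 17)|²=45]]
   so D = (3/2, 14)

D = (3/2, 14)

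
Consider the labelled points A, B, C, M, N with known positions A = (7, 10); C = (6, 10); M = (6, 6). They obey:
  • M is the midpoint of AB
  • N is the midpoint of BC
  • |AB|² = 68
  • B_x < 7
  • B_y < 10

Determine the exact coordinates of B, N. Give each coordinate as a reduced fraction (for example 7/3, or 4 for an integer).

1. B_x = 5  [B = 2·M−A = 2·(6, 6)−(7, 10)]
2. B_y = 2  [B = 2·M−A = 2·(6, 6)−(7, 10)]
   so B = (5, 2)
3. N_x = 11/2  [2·N = B+C = (5, 2)+(6, 10)]
4. N_y = 6  [2·N = B+C = (5, 2)+(6, 10)]
   so N = (11/2, 6)

B = (5, 2)
N = (11/2, 6)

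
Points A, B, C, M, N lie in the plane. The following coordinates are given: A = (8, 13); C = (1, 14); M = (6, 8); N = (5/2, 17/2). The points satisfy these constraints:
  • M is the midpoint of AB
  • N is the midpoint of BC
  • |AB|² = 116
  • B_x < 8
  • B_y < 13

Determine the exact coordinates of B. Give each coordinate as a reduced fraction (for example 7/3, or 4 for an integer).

B = (4, 3)

1. B_x = 4  [B = 2·M−A = 2·(6, 8)−(8, 13)]
2. B_y = 3  [B = 2·M−A = 2·(6, 8)−(8, 13)]
   so B = (4, 3)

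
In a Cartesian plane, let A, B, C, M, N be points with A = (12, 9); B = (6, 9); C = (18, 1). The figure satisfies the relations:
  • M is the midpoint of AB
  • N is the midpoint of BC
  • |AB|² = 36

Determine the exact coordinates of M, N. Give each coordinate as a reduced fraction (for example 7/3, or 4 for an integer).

M = (9, 9)
N = (12, 5)

1. M_x = 9  [2·M = A+B = (12, 9)+(6, 9)]
2. M_y = 9  [2·M = A+B = (12, 9)+(6, 9)]
   so M = (9, 9)
3. N_x = 12  [2·N = B+C = (6, 9)+(18, 1)]
4. N_y = 5  [2·N = B+C = (6, 9)+(18, 1)]
   so N = (12, 5)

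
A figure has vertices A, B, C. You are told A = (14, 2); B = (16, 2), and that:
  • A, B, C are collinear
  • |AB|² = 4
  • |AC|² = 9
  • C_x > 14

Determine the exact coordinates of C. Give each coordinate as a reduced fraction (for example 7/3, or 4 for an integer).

1. C_x = 17  [[A, B, C are collinear ⇒ 2y-4=0] ∩ [|C−(14, 2)|²=9]]
2. C_y = 2  [[A, B, C are collinear ⇒ 2y-4=0] ∩ [|C−(14, 2)|²=9]]
   so C = (17, 2)

C = (17, 2)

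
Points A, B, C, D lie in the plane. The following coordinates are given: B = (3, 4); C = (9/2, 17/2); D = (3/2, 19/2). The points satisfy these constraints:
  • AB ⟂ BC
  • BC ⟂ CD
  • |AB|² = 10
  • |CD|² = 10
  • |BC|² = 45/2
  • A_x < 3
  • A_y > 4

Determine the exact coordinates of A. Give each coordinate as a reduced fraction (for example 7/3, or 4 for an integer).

A = (0, 5)

1. A_x = 0  [[AB ⟂ BC ⇒ -3/2x-9/2y+45/2=0] ∩ [|A−(3, 4)|²=10]]
2. A_y = 5  [[AB ⟂ BC ⇒ -3/2x-9/2y+45/2=0] ∩ [|A−(3, 4)|²=10]]
   so A = (0, 5)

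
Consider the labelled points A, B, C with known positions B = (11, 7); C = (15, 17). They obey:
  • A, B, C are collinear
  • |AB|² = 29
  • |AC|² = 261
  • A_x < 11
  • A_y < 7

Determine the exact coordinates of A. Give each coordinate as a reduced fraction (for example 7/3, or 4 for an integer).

A = (9, 2)

1. A_x = 9  [[A, B, C are collinear ⇒ -10x+4y+82=0] ∩ [|A−(11, 7)|²=29]]
2. A_y = 2  [[A, B, C are collinear ⇒ -10x+4y+82=0] ∩ [|A−(11, 7)|²=29]]
   so A = (9, 2)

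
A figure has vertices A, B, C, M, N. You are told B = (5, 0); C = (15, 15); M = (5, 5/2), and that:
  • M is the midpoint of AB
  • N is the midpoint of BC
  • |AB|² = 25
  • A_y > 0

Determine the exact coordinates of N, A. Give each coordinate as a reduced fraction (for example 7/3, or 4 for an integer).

1. A_x = 5  [A = 2·M−B = 2·(5, 5/2)−(5, 0)]
2. A_y = 5  [A = 2·M−B = 2·(5, 5/2)−(5, 0)]
   so A = (5, 5)
3. N_x = 10  [2·N = B+C = (5, 0)+(15, 15)]
4. N_y = 15/2  [2·N = B+C = (5, 0)+(15, 15)]
   so N = (10, 15/2)

N = (10, 15/2)
A = (5, 5)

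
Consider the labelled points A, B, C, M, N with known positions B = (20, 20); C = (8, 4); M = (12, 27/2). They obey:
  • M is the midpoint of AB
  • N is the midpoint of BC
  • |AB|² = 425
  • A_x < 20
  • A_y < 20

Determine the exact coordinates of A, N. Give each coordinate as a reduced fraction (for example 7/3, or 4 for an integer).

A = (4, 7)
N = (14, 12)

1. A_x = 4  [A = 2·M−B = 2·(12, 27/2)−(20, 20)]
2. A_y = 7  [A = 2·M−B = 2·(12, 27/2)−(20, 20)]
   so A = (4, 7)
3. N_x = 14  [2·N = B+C = (20, 20)+(8, 4)]
4. N_y = 12  [2·N = B+C = (20, 20)+(8, 4)]
   so N = (14, 12)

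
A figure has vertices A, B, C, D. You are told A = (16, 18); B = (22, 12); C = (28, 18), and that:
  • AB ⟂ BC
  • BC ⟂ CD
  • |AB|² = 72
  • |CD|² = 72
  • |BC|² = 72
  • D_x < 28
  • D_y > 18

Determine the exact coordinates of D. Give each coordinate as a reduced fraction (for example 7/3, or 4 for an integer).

D = (22, 24)

1. D_x = 22  [[BC ⟂ CD ⇒ 6x+6y-276=0] ∩ [|D−(28, 18)|²=72]]
2. D_y = 24  [[BC ⟂ CD ⇒ 6x+6y-276=0] ∩ [|D−(28, 18)|²=72]]
   so D = (22, 24)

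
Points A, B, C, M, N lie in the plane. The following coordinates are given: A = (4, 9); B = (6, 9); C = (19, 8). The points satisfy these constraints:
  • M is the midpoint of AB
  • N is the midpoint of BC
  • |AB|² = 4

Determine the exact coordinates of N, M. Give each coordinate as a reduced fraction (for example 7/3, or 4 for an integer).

N = (25/2, 17/2)
M = (5, 9)

1. M_x = 5  [2·M = A+B = (4, 9)+(6, 9)]
2. M_y = 9  [2·M = A+B = (4, 9)+(6, 9)]
   so M = (5, 9)
3. N_x = 25/2  [2·N = B+C = (6, 9)+(19, 8)]
4. N_y = 17/2  [2·N = B+C = (6, 9)+(19, 8)]
   so N = (25/2, 17/2)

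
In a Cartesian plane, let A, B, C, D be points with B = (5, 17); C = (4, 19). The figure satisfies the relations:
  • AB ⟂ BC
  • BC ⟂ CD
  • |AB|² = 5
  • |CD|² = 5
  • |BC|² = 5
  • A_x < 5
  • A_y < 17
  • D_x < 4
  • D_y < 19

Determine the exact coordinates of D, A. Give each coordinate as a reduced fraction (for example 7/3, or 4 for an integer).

1. D_x = 2  [[BC ⟂ CD ⇒ -1x+2y-34=0] ∩ [|D−(4, 19)|²=5]]
2. D_y = 18  [[BC ⟂ CD ⇒ -1x+2y-34=0] ∩ [|D−(4, 19)|²=5]]
   so D = (2, 18)
3. A_x = 3  [[AB ⟂ BC ⇒ 1x-2y+29=0] ∩ [|A−(5, 17)|²=5]]
4. A_y = 16  [[AB ⟂ BC ⇒ 1x-2y+29=0] ∩ [|A−(5, 17)|²=5]]
   so A = (3, 16)

D = (2, 18)
A = (3, 16)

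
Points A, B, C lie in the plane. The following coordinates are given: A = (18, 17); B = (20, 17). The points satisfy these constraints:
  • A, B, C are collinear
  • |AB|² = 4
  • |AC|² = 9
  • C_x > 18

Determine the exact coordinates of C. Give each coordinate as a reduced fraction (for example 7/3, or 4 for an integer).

C = (21, 17)

1. C_x = 21  [[A, B, C are collinear ⇒ 2y-34=0] ∩ [|C−(18, 17)|²=9]]
2. C_y = 17  [[A, B, C are collinear ⇒ 2y-34=0] ∩ [|C−(18, 17)|²=9]]
   so C = (21, 17)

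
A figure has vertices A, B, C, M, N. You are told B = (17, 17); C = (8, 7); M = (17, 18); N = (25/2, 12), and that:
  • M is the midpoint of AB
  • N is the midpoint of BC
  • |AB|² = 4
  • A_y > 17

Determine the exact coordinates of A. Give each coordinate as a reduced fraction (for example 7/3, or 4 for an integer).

1. A_x = 17  [A = 2·M−B = 2·(17, 18)−(17, 17)]
2. A_y = 19  [A = 2·M−B = 2·(17, 18)−(17, 17)]
   so A = (17, 19)

A = (17, 19)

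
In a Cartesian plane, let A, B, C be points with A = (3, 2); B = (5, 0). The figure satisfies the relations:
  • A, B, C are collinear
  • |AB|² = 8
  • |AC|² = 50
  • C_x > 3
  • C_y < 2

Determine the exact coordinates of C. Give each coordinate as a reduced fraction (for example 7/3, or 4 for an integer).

1. C_x = 8  [[A, B, C are collinear ⇒ 2x+2y-10=0] ∩ [|C−(3, 2)|²=50]]
2. C_y = -3  [[A, B, C are collinear ⇒ 2x+2y-10=0] ∩ [|C−(3, 2)|²=50]]
   so C = (8, -3)

C = (8, -3)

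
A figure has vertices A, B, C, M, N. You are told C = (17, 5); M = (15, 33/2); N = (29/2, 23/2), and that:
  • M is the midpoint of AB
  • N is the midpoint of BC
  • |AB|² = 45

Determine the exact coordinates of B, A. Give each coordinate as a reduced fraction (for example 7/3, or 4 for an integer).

B = (12, 18)
A = (18, 15)

1. B_x = 12  [B = 2·N−C = 2·(29/2, 23/2)−(17, 5)]
2. B_y = 18  [B = 2·N−C = 2·(29/2, 23/2)−(17, 5)]
   so B = (12, 18)
3. A_x = 18  [A = 2·M−B = 2·(15, 33/2)−(12, 18)]
4. A_y = 15  [A = 2·M−B = 2·(15, 33/2)−(12, 18)]
   so A = (18, 15)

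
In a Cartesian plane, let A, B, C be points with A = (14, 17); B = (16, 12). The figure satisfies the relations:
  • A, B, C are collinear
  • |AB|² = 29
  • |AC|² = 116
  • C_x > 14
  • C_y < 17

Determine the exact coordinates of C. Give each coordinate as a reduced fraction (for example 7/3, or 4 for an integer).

1. C_x = 18  [[A, B, C are collinear ⇒ 5x+2y-104=0] ∩ [|C−(14, 17)|²=116]]
2. C_y = 7  [[A, B, C are collinear ⇒ 5x+2y-104=0] ∩ [|C−(14, 17)|²=116]]
   so C = (18, 7)

C = (18, 7)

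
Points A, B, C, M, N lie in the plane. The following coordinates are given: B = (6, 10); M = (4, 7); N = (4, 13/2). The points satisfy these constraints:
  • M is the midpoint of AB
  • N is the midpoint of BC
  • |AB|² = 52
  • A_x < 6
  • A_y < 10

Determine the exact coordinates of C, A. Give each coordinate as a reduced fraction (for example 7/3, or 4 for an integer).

1. A_x = 2  [A = 2·M−B = 2·(4, 7)−(6, 10)]
2. A_y = 4  [A = 2·M−B = 2·(4, 7)−(6, 10)]
   so A = (2, 4)
3. C_x = 2  [C = 2·N−B = 2·(4, 13/2)−(6, 10)]
4. C_y = 3  [C = 2·N−B = 2·(4, 13/2)−(6, 10)]
   so C = (2, 3)

C = (2, 3)
A = (2, 4)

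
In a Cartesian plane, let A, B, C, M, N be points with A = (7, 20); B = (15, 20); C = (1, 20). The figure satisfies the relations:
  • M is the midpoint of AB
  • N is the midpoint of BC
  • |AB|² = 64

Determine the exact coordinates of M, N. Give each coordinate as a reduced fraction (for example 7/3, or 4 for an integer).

M = (11, 20)
N = (8, 20)

1. M_x = 11  [2·M = A+B = (7, 20)+(15, 20)]
2. M_y = 20  [2·M = A+B = (7, 20)+(15, 20)]
   so M = (11, 20)
3. N_x = 8  [2·N = B+C = (15, 20)+(1, 20)]
4. N_y = 20  [2·N = B+C = (15, 20)+(1, 20)]
   so N = (8, 20)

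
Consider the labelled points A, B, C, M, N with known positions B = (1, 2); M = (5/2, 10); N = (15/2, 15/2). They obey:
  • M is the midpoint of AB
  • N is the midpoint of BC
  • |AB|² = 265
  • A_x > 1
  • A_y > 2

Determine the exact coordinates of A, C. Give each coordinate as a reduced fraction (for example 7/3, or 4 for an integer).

1. A_x = 4  [A = 2·M−B = 2·(5/2, 10)−(1, 2)]
2. A_y = 18  [A = 2·M−B = 2·(5/2, 10)−(1, 2)]
   so A = (4, 18)
3. C_x = 14  [C = 2·N−B = 2·(15/2, 15/2)−(1, 2)]
4. C_y = 13  [C = 2·N−B = 2·(15/2, 15/2)−(1, 2)]
   so C = (14, 13)

A = (4, 18)
C = (14, 13)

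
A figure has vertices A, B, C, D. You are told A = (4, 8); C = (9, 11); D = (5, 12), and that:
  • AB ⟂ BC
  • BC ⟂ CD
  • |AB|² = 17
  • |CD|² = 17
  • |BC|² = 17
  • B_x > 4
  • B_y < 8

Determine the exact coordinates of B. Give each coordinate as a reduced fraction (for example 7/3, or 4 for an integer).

1. B_x = 8  [[BC ⟂ CD ⇒ 4x-1y-25=0] ∩ [|B−(4, 8)|²=17]]
2. B_y = 7  [[BC ⟂ CD ⇒ 4x-1y-25=0] ∩ [|B−(4, 8)|²=17]]
   so B = (8, 7)

B = (8, 7)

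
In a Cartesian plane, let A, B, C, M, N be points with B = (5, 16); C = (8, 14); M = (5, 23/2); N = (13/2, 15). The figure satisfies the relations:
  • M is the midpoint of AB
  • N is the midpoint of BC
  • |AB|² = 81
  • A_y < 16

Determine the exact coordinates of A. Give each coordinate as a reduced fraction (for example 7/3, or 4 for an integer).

1. A_x = 5  [A = 2·M−B = 2·(5, 23/2)−(5, 16)]
2. A_y = 7  [A = 2·M−B = 2·(5, 23/2)−(5, 16)]
   so A = (5, 7)

A = (5, 7)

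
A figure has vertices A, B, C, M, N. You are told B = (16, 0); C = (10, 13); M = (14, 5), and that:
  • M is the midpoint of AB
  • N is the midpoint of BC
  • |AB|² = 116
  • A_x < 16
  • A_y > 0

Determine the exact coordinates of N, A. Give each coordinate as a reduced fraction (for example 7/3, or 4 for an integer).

1. A_x = 12  [A = 2·M−B = 2·(14, 5)−(16, 0)]
2. A_y = 10  [A = 2·M−B = 2·(14, 5)−(16, 0)]
   so A = (12, 10)
3. N_x = 13  [2·N = B+C = (16, 0)+(10, 13)]
4. N_y = 13/2  [2·N = B+C = (16, 0)+(10, 13)]
   so N = (13, 13/2)

N = (13, 13/2)
A = (12, 10)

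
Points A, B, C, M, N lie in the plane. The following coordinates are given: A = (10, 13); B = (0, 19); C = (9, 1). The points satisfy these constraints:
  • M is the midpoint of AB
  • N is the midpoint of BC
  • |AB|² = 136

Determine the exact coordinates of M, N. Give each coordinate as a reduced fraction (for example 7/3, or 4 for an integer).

M = (5, 16)
N = (9/2, 10)

1. M_x = 5  [2·M = A+B = (10, 13)+(0, 19)]
2. M_y = 16  [2·M = A+B = (10, 13)+(0, 19)]
   so M = (5, 16)
3. N_x = 9/2  [2·N = B+C = (0, 19)+(9, 1)]
4. N_y = 10  [2·N = B+C = (0, 19)+(9, 1)]
   so N = (9/2, 10)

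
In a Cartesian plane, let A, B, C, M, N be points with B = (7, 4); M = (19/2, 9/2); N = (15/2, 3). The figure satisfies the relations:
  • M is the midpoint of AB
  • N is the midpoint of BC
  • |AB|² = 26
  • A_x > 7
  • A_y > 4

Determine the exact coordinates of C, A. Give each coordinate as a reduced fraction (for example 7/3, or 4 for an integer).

1. A_x = 12  [A = 2·M−B = 2·(19/2, 9/2)−(7, 4)]
2. A_y = 5  [A = 2·M−B = 2·(19/2, 9/2)−(7, 4)]
   so A = (12, 5)
3. C_x = 8  [C = 2·N−B = 2·(15/2, 3)−(7, 4)]
4. C_y = 2  [C = 2·N−B = 2·(15/2, 3)−(7, 4)]
   so C = (8, 2)

C = (8, 2)
A = (12, 5)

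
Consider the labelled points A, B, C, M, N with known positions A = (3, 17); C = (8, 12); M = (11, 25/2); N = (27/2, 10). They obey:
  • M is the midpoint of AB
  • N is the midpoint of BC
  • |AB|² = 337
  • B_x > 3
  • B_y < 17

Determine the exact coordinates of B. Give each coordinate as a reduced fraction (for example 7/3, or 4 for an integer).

B = (19, 8)

1. B_x = 19  [B = 2·M−A = 2·(11, 25/2)−(3, 17)]
2. B_y = 8  [B = 2·M−A = 2·(11, 25/2)−(3, 17)]
   so B = (19, 8)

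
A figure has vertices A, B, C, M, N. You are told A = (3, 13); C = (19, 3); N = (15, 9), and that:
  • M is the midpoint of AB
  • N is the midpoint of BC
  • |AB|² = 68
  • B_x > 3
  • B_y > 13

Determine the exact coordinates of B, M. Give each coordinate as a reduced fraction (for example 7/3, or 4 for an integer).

B = (11, 15)
M = (7, 14)

1. B_x = 11  [B = 2·N−C = 2·(15, 9)−(19, 3)]
2. B_y = 15  [B = 2·N−C = 2·(15, 9)−(19, 3)]
   so B = (11, 15)
3. M_x = 7  [2·M = A+B = (3, 13)+(11, 15)]
4. M_y = 14  [2·M = A+B = (3, 13)+(11, 15)]
   so M = (7, 14)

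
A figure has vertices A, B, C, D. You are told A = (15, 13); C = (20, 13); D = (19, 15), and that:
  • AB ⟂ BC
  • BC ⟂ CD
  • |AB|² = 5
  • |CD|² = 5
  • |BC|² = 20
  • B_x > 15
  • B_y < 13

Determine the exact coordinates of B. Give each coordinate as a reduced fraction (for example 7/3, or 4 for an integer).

B = (16, 11)

1. B_x = 16  [[BC ⟂ CD ⇒ 1x-2y+6=0] ∩ [|B−(15, 13)|²=5]]
2. B_y = 11  [[BC ⟂ CD ⇒ 1x-2y+6=0] ∩ [|B−(15, 13)|²=5]]
   so B = (16, 11)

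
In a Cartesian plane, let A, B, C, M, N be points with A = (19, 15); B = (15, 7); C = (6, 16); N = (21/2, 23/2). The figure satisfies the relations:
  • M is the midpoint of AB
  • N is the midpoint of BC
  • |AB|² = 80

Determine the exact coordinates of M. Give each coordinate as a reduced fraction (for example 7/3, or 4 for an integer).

1. M_x = 17  [2·M = A+B = (19, 15)+(15, 7)]
2. M_y = 11  [2·M = A+B = (19, 15)+(15, 7)]
   so M = (17, 11)

M = (17, 11)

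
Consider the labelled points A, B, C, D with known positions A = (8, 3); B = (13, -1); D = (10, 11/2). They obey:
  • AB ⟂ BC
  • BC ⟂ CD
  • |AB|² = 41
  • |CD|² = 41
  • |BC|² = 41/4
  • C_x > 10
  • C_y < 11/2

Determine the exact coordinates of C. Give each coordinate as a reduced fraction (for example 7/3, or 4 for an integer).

C = (15, 3/2)

1. C_x = 15  [[AB ⟂ BC ⇒ 5x-4y-69=0] ∩ [|C−(10, 11/2)|²=41]]
2. C_y = 3/2  [[AB ⟂ BC ⇒ 5x-4y-69=0] ∩ [|C−(10, 11/2)|²=41]]
   so C = (15, 3/2)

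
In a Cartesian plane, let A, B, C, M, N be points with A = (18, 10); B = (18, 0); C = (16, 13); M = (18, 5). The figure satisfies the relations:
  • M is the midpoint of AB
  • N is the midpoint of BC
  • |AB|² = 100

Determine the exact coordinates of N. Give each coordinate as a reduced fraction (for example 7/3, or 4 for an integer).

N = (17, 13/2)

1. N_x = 17  [2·N = B+C = (18, 0)+(16, 13)]
2. N_y = 13/2  [2·N = B+C = (18, 0)+(16, 13)]
   so N = (17, 13/2)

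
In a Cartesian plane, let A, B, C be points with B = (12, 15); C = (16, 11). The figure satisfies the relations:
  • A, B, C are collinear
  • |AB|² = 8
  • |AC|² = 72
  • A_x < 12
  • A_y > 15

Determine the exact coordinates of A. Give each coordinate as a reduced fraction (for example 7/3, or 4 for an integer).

A = (10, 17)

1. A_x = 10  [[A, B, C are collinear ⇒ 4x+4y-108=0] ∩ [|A−(12, 15)|²=8]]
2. A_y = 17  [[A, B, C are collinear ⇒ 4x+4y-108=0] ∩ [|A−(12, 15)|²=8]]
   so A = (10, 17)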